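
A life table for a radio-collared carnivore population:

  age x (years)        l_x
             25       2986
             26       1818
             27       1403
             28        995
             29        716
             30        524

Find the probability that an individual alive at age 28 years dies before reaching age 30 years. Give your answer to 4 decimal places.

0.4734

P(die before 30 | alive at 28) = 1 − l_30/l_28 = 1 − 524/995 = (471)/995 = 0.473367.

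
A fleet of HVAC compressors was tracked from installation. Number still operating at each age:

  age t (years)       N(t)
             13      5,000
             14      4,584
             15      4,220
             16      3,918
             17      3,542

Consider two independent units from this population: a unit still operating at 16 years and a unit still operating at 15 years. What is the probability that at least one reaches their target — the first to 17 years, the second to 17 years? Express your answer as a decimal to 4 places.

p₁ = N(17)/N(16) = 3,542/3,918 = 0.904033; p₂ = N(17)/N(15) = 3,542/4,220 = 0.839336.
P(at least one) = 1 − (1−p₁)(1−p₂) = 1 − 0.095967 × 0.160664 = 0.984582.

0.9846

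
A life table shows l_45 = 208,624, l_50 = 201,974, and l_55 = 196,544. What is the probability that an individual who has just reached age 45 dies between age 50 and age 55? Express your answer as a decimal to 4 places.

We want 5|5q45 = (l_50 − l_55)/l_45.
This is the probability of reaching 50 but not 55, conditional on being alive at 45: (l_50 − l_55) / l_45.
= (201,974 − 196,544) / 208,624 = 5,430 / 208,624 = 0.026028.

0.0260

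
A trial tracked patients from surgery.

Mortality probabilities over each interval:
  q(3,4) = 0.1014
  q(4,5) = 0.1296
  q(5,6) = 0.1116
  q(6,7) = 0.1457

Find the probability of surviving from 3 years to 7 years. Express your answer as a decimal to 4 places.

0.5936

Survival from 3 to 7 is the product of surviving each interval: (1 − 0.1014) × (1 − 0.1296) × (1 − 0.1116) × (1 − 0.1457).
= 0.8986 × 0.8704 × 0.8884 × 0.8543 = 0.593614.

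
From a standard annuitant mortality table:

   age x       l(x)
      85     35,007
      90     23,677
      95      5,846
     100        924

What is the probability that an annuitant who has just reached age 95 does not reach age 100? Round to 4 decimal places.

0.8419

P(die before 100 | alive at 95) = 1 − l(100)/l(95) = 1 − 924/5,846 = (4,922)/5,846 = 0.841943.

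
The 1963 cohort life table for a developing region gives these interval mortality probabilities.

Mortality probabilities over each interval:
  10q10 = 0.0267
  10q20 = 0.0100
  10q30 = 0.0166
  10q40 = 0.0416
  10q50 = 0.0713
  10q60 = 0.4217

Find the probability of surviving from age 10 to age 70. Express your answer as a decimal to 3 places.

0.488

60p10 = (1 − 0.0267) × (1 − 0.0100) × (1 − 0.0166) × (1 − 0.0416) × (1 − 0.0713) × (1 − 0.4217).
= 0.9733 × 0.9900 × 0.9834 × 0.9584 × 0.9287 × 0.5783 = 0.487739.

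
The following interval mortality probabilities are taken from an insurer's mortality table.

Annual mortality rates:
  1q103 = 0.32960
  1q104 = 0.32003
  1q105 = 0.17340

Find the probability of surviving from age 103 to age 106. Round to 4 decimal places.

0.3768

Survival from 103 to 106 is the product of surviving each interval: (1 − 0.32960) × (1 − 0.32003) × (1 − 0.17340).
= 0.67040 × 0.67997 × 0.82660 = 0.376807.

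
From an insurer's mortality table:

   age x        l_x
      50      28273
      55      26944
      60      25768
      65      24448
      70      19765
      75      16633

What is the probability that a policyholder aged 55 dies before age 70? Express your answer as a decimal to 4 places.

P(die before 70 | alive at 55) = 1 − l_70/l_55 = 1 − 19765/26944 = (7179)/26944 = 0.266442.

0.2664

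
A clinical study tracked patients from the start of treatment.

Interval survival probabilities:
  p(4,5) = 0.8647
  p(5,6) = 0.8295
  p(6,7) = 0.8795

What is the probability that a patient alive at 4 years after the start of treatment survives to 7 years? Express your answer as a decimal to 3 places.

The overall survival probability is 0.8647 × 0.8295 × 0.8795.
= 0.630838.

0.631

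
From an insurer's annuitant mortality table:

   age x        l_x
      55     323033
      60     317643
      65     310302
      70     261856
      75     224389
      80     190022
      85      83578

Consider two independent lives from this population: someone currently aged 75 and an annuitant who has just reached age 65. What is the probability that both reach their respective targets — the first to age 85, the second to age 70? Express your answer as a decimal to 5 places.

0.31432

p₁ = l_85/l_75 = 83578/224389 = 0.372469; p₂ = l_70/l_65 = 261856/310302 = 0.843875.
P(both) = p₁ × p₂ = 0.372469 × 0.843875 = 0.314317.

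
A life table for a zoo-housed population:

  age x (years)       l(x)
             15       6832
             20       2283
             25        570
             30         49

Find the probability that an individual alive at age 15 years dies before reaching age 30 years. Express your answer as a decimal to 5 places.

0.99283

P(die before 30 | alive at 15) = 1 − l(30)/l(15) = 1 − 49/6832 = (6783)/6832 = 0.992828.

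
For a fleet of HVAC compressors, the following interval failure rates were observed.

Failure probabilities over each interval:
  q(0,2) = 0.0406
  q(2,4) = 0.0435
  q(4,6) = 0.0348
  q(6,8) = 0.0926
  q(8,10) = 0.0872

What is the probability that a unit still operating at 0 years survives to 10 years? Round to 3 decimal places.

0.734

The overall survival probability is (1 − 0.0406) × (1 − 0.0435) × (1 − 0.0348) × (1 − 0.0926) × (1 − 0.0872).
= 0.9594 × 0.9565 × 0.9652 × 0.9074 × 0.9128 = 0.733629.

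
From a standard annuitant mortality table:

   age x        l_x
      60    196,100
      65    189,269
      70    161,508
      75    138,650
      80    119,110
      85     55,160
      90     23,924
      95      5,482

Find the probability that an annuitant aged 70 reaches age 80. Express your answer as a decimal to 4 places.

We want 10p70 = l_80/l_70.
The conditional survival probability is l_80/l_70 = 119,110/161,508 = 0.737487.

0.7375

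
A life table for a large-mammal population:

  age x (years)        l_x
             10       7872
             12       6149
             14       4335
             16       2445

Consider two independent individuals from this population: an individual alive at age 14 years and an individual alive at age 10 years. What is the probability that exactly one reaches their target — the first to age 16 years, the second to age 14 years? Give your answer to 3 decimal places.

p₁ = l_16/l_14 = 2445/4335 = 0.564014; p₂ = l_14/l_10 = 4335/7872 = 0.550686.
P(exactly one) = p₁(1−p₂) + (1−p₁)p₂ = 0.253419 + 0.240091 = 0.493511.

0.494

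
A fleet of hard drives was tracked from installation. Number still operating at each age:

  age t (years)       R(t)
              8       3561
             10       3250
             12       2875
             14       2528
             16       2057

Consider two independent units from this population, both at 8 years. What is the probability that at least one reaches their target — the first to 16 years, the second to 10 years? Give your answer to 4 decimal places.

0.9631

p₁ = R(16)/R(8) = 2057/3561 = 0.577647; p₂ = R(10)/R(8) = 3250/3561 = 0.912665.
P(at least one) = 1 − (1−p₁)(1−p₂) = 1 − 0.422353 × 0.087335 = 0.963114.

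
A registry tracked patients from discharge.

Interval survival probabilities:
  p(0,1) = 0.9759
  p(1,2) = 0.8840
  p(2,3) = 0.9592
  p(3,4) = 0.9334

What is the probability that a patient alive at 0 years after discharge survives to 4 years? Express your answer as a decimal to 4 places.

P(survive 0→4) = 0.9759 × 0.8840 × 0.9592 × 0.9334.
= 0.772386.

0.7724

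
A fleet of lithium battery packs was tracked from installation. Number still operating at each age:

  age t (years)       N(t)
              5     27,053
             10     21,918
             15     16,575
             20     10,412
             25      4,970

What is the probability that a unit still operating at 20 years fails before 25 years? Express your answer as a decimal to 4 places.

P(fail before 25 | operational at 20) = 1 − N(25)/N(20) = 1 − 4,970/10,412 = (5,442)/10,412 = 0.522666.

0.5227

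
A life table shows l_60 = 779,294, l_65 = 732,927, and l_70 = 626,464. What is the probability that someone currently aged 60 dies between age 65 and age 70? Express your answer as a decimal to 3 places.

0.137

We want 5|5q60 = (l_65 − l_70)/l_60.
This is the probability of reaching 65 but not 70, conditional on being alive at 60: (l_65 − l_70) / l_60.
= (732,927 − 626,464) / 779,294 = 106,463 / 779,294 = 0.136615.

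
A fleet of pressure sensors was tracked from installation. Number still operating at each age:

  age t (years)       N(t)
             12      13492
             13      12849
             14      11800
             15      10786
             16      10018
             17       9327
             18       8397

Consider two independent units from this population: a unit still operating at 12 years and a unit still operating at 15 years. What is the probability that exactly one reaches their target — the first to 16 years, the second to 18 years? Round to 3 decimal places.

0.365

p₁ = N(16)/N(12) = 10018/13492 = 0.742514; p₂ = N(18)/N(15) = 8397/10786 = 0.778509.
P(exactly one) = p₁(1−p₂) + (1−p₁)p₂ = 0.164460 + 0.200455 = 0.364915.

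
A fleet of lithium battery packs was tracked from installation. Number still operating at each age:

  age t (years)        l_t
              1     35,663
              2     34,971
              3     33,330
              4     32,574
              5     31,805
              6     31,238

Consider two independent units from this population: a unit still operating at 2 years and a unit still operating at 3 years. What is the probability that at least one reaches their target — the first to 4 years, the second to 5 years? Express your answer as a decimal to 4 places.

0.9969

p₁ = l_4/l_2 = 32,574/34,971 = 0.931457; p₂ = l_5/l_3 = 31,805/33,330 = 0.954245.
P(at least one) = 1 − (1−p₁)(1−p₂) = 1 − 0.068543 × 0.045755 = 0.996864.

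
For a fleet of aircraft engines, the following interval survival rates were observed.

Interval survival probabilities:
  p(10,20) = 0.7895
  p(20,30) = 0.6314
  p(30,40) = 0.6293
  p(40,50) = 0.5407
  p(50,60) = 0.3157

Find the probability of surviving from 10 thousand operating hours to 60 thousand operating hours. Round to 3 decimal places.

0.054

P(survive 10→60) = 0.7895 × 0.6314 × 0.6293 × 0.5407 × 0.3157.
= 0.053548.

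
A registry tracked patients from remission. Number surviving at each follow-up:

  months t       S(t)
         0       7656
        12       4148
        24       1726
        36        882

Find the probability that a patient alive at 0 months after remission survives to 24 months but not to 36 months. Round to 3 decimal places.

0.110

This is the probability of reaching 24 but not 36, conditional on being alive at 0: (S(24) − S(36)) / S(0).
= (1726 − 882) / 7656 = 844 / 7656 = 0.110240.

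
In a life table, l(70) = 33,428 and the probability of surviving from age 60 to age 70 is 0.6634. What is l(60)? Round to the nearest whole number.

l(60) = l(70) / p = 33,428 / 0.6634 = 50389.

50389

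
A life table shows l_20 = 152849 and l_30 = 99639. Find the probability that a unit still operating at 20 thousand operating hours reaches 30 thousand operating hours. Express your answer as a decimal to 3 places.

The conditional survival probability is l_30/l_20 = 99639/152849 = 0.651879.

0.652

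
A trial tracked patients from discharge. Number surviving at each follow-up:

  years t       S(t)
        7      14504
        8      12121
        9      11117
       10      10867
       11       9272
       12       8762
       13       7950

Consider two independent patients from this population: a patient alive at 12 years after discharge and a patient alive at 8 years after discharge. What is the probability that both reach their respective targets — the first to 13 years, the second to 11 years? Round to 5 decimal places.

p₁ = S(13)/S(12) = 7950/8762 = 0.907327; p₂ = S(11)/S(8) = 9272/12121 = 0.764953.
P(both) = p₁ × p₂ = 0.907327 × 0.764953 = 0.694063.

0.69406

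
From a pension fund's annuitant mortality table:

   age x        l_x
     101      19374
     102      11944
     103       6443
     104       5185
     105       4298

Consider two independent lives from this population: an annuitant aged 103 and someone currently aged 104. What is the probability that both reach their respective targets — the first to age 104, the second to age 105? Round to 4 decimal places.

0.6671

p₁ = l_104/l_103 = 5185/6443 = 0.804749; p₂ = l_105/l_104 = 4298/5185 = 0.828930.
P(both) = p₁ × p₂ = 0.804749 × 0.828930 = 0.667081.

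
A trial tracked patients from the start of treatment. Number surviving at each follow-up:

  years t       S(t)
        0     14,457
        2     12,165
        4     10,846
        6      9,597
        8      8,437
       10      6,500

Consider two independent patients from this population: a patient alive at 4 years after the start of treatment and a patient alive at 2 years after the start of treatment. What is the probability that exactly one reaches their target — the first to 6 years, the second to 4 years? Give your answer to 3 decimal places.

p₁ = S(6)/S(4) = 9,597/10,846 = 0.884842; p₂ = S(4)/S(2) = 10,846/12,165 = 0.891574.
P(exactly one) = p₁(1−p₂) + (1−p₁)p₂ = 0.095940 + 0.102672 = 0.198612.

0.199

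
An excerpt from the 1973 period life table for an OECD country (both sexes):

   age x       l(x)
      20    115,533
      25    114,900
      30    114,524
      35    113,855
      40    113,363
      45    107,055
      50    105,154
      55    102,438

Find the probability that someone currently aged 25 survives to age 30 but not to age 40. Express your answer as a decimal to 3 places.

This is the probability of reaching 30 but not 40, conditional on being alive at 25: (l(30) − l(40)) / l(25).
= (114,524 − 113,363) / 114,900 = 1,161 / 114,900 = 0.010104.

0.010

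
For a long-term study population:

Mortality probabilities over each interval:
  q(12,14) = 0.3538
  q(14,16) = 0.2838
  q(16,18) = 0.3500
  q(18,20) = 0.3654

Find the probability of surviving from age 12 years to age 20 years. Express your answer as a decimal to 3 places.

P(survive 12→20) = (1 − 0.3538) × (1 − 0.2838) × (1 − 0.3500) × (1 − 0.3654).
= 0.6462 × 0.7162 × 0.6500 × 0.6346 = 0.190904.

0.191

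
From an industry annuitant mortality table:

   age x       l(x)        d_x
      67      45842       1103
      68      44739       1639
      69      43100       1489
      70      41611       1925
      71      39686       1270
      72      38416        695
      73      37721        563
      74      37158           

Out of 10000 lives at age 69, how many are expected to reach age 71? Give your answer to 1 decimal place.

9207.9

The relevant probability is 39686/43100 = 0.920789.
Expected number = 10000 × 0.920789 = 9207.9.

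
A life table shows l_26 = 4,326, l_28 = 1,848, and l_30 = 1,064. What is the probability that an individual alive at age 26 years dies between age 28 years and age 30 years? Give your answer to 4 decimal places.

This is the probability of reaching 28 but not 30, conditional on being alive at 26: (l_28 − l_30) / l_26.
= (1,848 − 1,064) / 4,326 = 784 / 4,326 = 0.181230.

0.1812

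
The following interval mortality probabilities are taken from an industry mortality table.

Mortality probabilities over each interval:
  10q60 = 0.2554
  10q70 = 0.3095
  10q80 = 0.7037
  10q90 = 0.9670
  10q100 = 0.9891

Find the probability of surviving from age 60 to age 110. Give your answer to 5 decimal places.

0.00005

Survival from 60 to 110 is the product of surviving each interval: (1 − 0.2554) × (1 − 0.3095) × (1 − 0.7037) × (1 − 0.9670) × (1 − 0.9891).
= 0.7446 × 0.6905 × 0.2963 × 0.0330 × 0.0109 = 0.000055.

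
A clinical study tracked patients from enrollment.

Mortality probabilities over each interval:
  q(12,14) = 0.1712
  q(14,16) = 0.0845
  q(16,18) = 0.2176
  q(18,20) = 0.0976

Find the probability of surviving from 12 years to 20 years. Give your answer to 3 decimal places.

0.536

Survival from 12 to 20 is the product of surviving each interval: (1 − 0.1712) × (1 − 0.0845) × (1 − 0.2176) × (1 − 0.0976).
= 0.8288 × 0.9155 × 0.7824 × 0.9024 = 0.535718.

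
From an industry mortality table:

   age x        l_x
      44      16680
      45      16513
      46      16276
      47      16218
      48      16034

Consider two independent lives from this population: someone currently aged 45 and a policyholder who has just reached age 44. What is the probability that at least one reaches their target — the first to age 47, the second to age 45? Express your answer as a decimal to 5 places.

0.99982

p₁ = l_47/l_45 = 16218/16513 = 0.982135; p₂ = l_45/l_44 = 16513/16680 = 0.989988.
P(at least one) = 1 − (1−p₁)(1−p₂) = 1 − 0.017865 × 0.010012 = 0.999821.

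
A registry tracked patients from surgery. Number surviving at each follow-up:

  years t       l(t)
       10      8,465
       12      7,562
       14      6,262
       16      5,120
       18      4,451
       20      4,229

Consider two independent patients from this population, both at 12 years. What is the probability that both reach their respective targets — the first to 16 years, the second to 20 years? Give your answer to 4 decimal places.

p₁ = l(16)/l(12) = 5,120/7,562 = 0.677070; p₂ = l(20)/l(12) = 4,229/7,562 = 0.559244.
P(both) = p₁ × p₂ = 0.677070 × 0.559244 = 0.378647.

0.3786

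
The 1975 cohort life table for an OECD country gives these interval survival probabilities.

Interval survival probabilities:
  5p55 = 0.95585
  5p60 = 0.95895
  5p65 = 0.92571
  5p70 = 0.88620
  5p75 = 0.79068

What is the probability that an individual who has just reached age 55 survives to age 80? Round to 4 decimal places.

The overall survival probability is 0.95585 × 0.95895 × 0.92571 × 0.88620 × 0.79068.
= 0.594557.

0.5946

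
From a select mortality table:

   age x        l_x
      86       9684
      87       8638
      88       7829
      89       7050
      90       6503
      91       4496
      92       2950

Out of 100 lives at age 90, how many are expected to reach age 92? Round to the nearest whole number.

45

The relevant probability is 2950/6503 = 0.453637.
Expected number = 100 × 0.453637 = 45.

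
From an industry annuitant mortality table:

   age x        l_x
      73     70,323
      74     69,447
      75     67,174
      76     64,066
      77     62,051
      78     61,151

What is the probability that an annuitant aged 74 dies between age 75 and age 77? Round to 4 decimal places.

0.0738

We want 1|2q74 = (l_75 − l_77)/l_74.
This is the probability of reaching 75 but not 77, conditional on being alive at 74: (l_75 − l_77) / l_74.
= (67,174 − 62,051) / 69,447 = 5,123 / 69,447 = 0.073768.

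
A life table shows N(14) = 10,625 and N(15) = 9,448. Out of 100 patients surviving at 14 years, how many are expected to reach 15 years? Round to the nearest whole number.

The relevant probability is 9,448/10,625 = 0.889224.
Expected number = 100 × 0.889224 = 89.

89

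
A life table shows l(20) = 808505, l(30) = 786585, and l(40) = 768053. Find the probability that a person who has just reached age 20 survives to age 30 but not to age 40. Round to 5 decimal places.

0.02292

This is the probability of reaching 30 but not 40, conditional on being alive at 20: (l(30) − l(40)) / l(20).
= (786585 − 768053) / 808505 = 18532 / 808505 = 0.022921.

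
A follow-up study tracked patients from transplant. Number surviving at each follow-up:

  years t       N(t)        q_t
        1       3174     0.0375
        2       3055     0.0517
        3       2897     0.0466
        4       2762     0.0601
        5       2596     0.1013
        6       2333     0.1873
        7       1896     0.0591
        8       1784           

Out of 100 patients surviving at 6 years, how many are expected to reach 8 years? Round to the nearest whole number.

The relevant probability is 1784/2333 = 0.764681.
Expected number = 100 × 0.764681 = 76.

76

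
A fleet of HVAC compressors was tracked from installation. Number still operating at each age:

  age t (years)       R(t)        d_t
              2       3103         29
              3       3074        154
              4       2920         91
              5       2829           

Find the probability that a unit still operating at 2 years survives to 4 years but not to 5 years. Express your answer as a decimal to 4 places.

This is the probability of reaching 4 but not 5, conditional on being operational at 2: (R(4) − R(5)) / R(2).
= (2920 − 2829) / 3103 = 91 / 3103 = 0.029326.

0.0293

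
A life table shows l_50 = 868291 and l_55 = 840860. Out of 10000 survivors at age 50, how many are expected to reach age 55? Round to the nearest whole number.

The relevant probability is 840860/868291 = 0.968408.
Expected number = 10000 × 0.968408 = 9684.

9684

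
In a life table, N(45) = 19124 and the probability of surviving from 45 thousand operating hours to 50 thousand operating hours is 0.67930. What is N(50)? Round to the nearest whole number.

N(50) = N(45) × p = 19124 × 0.67930 = 12991.

12991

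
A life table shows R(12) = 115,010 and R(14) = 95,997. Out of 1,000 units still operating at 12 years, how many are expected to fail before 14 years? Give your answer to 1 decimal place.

The relevant probability is 1 − 95,997/115,010 = 0.165316.
Expected number = 1,000 × 0.165316 = 165.3.

165.3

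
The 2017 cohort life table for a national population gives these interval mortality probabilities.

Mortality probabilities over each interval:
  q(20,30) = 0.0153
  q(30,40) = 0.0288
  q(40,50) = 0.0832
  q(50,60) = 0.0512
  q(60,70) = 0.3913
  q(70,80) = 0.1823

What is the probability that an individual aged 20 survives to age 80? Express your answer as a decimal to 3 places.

0.414

Survival from 20 to 80 is the product of surviving each interval: (1 − 0.0153) × (1 − 0.0288) × (1 − 0.0832) × (1 − 0.0512) × (1 − 0.3913) × (1 − 0.1823).
= 0.9847 × 0.9712 × 0.9168 × 0.9488 × 0.6087 × 0.8177 = 0.414056.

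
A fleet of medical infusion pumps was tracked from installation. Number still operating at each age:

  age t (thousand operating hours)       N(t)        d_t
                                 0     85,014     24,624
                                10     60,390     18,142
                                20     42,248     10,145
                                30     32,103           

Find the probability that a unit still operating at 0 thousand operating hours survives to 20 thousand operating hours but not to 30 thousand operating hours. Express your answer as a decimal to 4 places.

0.1193

This is the probability of reaching 20 but not 30, conditional on being operational at 0: (N(20) − N(30)) / N(0).
= (42,248 − 32,103) / 85,014 = 10,145 / 85,014 = 0.119333.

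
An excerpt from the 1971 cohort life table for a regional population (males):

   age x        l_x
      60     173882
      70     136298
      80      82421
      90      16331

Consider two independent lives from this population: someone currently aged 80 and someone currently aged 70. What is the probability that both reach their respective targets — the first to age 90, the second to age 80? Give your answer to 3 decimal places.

0.120

p₁ = l_90/l_80 = 16331/82421 = 0.198141; p₂ = l_80/l_70 = 82421/136298 = 0.604712.
P(both) = p₁ × p₂ = 0.198141 × 0.604712 = 0.119818.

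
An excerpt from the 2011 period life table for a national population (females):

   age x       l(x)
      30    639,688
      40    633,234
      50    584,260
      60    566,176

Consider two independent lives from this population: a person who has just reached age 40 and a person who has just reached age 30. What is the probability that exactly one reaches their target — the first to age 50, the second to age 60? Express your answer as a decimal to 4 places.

p₁ = l(50)/l(40) = 584,260/633,234 = 0.922661; p₂ = l(60)/l(30) = 566,176/639,688 = 0.885081.
P(exactly one) = p₁(1−p₂) + (1−p₁)p₂ = 0.106031 + 0.068451 = 0.174483.

0.1745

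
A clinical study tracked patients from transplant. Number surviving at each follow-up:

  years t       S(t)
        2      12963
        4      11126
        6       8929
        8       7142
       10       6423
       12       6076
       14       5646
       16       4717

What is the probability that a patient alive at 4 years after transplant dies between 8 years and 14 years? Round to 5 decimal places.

0.13446

This is the probability of reaching 8 but not 14, conditional on being alive at 4: (S(8) − S(14)) / S(4).
= (7142 − 5646) / 11126 = 1496 / 11126 = 0.134460.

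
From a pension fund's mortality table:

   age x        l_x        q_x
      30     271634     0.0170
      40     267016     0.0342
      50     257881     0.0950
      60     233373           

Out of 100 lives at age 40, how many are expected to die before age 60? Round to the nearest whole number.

13

The relevant probability is 1 − 233373/267016 = 0.125996.
Expected number = 100 × 0.125996 = 13.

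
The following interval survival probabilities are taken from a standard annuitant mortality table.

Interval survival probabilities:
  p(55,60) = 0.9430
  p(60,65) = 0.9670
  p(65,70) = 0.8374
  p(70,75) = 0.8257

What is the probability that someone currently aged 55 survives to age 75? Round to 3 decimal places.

0.631

Survival from 55 to 75 is the product of surviving each interval: 0.9430 × 0.9670 × 0.8374 × 0.8257.
= 0.630512.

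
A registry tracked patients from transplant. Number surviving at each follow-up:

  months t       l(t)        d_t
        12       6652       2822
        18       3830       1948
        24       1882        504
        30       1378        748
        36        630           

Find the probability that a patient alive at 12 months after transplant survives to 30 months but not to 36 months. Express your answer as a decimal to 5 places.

0.11245

This is the probability of reaching 30 but not 36, conditional on being alive at 12: (l(30) − l(36)) / l(12).
= (1378 − 630) / 6652 = 748 / 6652 = 0.112447.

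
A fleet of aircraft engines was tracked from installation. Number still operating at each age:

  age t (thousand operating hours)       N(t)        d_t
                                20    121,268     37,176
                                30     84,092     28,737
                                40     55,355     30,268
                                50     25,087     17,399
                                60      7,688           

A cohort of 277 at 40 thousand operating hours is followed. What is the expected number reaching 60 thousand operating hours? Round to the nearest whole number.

38

The relevant probability is 7,688/55,355 = 0.138885.
Expected number = 277 × 0.138885 = 38.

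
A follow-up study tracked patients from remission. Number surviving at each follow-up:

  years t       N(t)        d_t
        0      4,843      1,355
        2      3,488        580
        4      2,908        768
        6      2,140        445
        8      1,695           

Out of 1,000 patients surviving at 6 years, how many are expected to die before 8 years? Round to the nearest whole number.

208

The relevant probability is 1 − 1,695/2,140 = 0.207944.
Expected number = 1,000 × 0.207944 = 208.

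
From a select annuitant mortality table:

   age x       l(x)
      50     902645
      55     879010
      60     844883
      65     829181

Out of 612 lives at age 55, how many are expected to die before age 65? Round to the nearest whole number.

The relevant probability is 1 − 829181/879010 = 0.056688.
Expected number = 612 × 0.056688 = 35.

35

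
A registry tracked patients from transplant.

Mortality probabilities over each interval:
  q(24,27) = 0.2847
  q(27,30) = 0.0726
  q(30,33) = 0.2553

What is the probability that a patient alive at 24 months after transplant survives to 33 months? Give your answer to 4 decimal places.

Survival from 24 to 33 is the product of surviving each interval: (1 − 0.2847) × (1 − 0.0726) × (1 − 0.2553).
= 0.7153 × 0.9274 × 0.7447 = 0.494011.

0.4940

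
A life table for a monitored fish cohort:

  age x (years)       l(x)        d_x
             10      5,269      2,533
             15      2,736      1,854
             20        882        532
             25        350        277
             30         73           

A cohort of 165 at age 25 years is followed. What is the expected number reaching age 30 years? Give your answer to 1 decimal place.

34.4

The relevant probability is 73/350 = 0.208571.
Expected number = 165 × 0.208571 = 34.4.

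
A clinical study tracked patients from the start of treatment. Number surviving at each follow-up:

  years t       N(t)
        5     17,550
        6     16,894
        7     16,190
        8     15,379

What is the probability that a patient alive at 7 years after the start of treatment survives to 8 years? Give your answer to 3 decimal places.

0.950

The conditional survival probability is N(8)/N(7) = 15,379/16,190 = 0.949907.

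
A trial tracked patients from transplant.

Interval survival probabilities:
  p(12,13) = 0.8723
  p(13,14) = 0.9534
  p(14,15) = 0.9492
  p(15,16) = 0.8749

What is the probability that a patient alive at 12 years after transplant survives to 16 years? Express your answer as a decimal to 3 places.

The overall survival probability is 0.8723 × 0.9534 × 0.9492 × 0.8749.
= 0.690649.

0.691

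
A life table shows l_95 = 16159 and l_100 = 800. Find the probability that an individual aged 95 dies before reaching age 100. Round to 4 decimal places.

0.9505

P(die before 100 | alive at 95) = 1 − l_100/l_95 = 1 − 800/16159 = (15359)/16159 = 0.950492.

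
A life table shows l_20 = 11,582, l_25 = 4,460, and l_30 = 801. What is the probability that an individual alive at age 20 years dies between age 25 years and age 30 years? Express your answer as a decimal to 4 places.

0.3159

This is the probability of reaching 25 but not 30, conditional on being alive at 20: (l_25 − l_30) / l_20.
= (4,460 − 801) / 11,582 = 3,659 / 11,582 = 0.315921.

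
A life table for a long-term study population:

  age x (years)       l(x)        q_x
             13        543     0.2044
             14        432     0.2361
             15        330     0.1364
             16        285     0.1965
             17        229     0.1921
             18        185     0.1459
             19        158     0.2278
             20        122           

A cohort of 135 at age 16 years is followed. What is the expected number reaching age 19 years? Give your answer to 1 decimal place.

74.8

The relevant probability is 158/285 = 0.554386.
Expected number = 135 × 0.554386 = 74.8.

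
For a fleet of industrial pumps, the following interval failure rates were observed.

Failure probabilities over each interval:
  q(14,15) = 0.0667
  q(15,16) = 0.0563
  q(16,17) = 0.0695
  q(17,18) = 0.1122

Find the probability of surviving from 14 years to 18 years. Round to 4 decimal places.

0.7276

Chaining the interval survival probabilities: (1 − 0.0667) × (1 − 0.0563) × (1 − 0.0695) × (1 − 0.1122).
= 0.9333 × 0.9437 × 0.9305 × 0.8878 = 0.727590.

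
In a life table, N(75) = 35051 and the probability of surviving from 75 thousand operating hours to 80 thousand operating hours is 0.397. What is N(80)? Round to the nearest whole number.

13915

N(80) = N(75) × p = 35051 × 0.397 = 13915.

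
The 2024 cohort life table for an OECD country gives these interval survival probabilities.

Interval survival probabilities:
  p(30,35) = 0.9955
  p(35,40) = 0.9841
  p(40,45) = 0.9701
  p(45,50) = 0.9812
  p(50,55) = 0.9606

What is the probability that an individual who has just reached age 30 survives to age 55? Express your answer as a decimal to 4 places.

Chaining the interval survival probabilities: 0.9955 × 0.9841 × 0.9701 × 0.9812 × 0.9606.
= 0.895771.

0.8958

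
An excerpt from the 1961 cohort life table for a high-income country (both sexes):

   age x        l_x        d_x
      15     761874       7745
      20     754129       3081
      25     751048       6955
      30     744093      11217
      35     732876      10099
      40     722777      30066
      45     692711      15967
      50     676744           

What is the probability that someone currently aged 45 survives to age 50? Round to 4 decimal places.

0.9769

The conditional survival probability is l_50/l_45 = 676744/692711 = 0.976950.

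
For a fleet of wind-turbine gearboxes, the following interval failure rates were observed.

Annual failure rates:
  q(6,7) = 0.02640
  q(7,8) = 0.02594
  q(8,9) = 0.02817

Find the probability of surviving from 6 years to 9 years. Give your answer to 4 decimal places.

Survival from 6 to 9 is the product of surviving each interval: (1 − 0.02640) × (1 − 0.02594) × (1 − 0.02817).
= 0.97360 × 0.97406 × 0.97183 = 0.921630.

0.9216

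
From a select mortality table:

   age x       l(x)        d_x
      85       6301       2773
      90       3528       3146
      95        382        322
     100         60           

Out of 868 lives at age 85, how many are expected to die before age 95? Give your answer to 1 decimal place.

815.4

The relevant probability is 1 − 382/6301 = 0.939375.
Expected number = 868 × 0.939375 = 815.4.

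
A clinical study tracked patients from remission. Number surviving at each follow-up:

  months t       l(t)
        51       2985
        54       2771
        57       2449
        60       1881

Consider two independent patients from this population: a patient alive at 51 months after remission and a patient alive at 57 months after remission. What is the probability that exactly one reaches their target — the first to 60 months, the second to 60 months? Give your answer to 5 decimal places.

p₁ = l(60)/l(51) = 1881/2985 = 0.630151; p₂ = l(60)/l(57) = 1881/2449 = 0.768069.
P(exactly one) = p₁(1−p₂) + (1−p₁)p₂ = 0.146152 + 0.284070 = 0.430221.

0.43022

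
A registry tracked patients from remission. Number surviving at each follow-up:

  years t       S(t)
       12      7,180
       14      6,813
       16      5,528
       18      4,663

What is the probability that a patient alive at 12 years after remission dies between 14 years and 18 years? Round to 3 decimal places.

0.299

This is the probability of reaching 14 but not 18, conditional on being alive at 12: (S(14) − S(18)) / S(12).
= (6,813 − 4,663) / 7,180 = 2,150 / 7,180 = 0.299443.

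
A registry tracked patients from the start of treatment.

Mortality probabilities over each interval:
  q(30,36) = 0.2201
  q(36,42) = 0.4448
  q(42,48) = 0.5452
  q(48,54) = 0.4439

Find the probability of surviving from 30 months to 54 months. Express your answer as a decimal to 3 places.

Chaining the interval survival probabilities: (1 − 0.2201) × (1 − 0.4448) × (1 − 0.5452) × (1 − 0.4439).
= 0.7799 × 0.5552 × 0.4548 × 0.5561 = 0.109512.

0.110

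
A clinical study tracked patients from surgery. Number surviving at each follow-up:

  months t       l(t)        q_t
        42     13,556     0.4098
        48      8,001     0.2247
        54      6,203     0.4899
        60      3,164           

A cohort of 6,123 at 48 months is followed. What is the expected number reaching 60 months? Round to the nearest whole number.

The relevant probability is 3,164/8,001 = 0.395451.
Expected number = 6,123 × 0.395451 = 2421.

2421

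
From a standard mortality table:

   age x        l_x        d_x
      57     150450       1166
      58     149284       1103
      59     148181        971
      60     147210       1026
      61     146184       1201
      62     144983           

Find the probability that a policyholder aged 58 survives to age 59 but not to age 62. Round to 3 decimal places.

This is the probability of reaching 59 but not 62, conditional on being alive at 58: (l_59 − l_62) / l_58.
= (148181 − 144983) / 149284 = 3198 / 149284 = 0.021422.

0.021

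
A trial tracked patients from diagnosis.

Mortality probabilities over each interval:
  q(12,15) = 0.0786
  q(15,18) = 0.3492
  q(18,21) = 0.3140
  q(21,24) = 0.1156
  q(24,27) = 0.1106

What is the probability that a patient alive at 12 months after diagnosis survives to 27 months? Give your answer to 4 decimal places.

Chaining the interval survival probabilities: (1 − 0.0786) × (1 − 0.3492) × (1 − 0.3140) × (1 − 0.1156) × (1 − 0.1106).
= 0.9214 × 0.6508 × 0.6860 × 0.8844 × 0.8894 = 0.323568.

0.3236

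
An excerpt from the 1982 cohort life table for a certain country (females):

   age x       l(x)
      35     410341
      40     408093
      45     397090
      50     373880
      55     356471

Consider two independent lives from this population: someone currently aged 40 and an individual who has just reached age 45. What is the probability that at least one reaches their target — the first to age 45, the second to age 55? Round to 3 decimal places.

p₁ = l(45)/l(40) = 397090/408093 = 0.973038; p₂ = l(55)/l(45) = 356471/397090 = 0.897708.
P(at least one) = 1 − (1−p₁)(1−p₂) = 1 − 0.026962 × 0.102292 = 0.997242.

0.997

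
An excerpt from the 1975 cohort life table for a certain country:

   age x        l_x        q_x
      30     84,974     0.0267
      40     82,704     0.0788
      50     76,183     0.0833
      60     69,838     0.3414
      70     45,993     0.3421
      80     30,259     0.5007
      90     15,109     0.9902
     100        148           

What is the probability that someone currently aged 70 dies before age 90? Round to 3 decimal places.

P(die before 90 | alive at 70) = 1 − l_90/l_70 = 1 − 15,109/45,993 = (30,884)/45,993 = 0.671493.

0.671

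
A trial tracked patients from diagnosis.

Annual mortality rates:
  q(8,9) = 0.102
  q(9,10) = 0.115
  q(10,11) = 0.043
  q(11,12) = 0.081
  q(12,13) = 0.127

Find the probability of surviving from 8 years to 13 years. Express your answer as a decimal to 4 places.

P(survive 8→13) = (1 − 0.102) × (1 − 0.115) × (1 − 0.043) × (1 − 0.081) × (1 − 0.127).
= 0.898 × 0.885 × 0.957 × 0.919 × 0.873 = 0.610185.

0.6102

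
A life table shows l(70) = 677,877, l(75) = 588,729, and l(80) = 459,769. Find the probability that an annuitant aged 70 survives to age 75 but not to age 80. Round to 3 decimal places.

0.190

This is the probability of reaching 75 but not 80, conditional on being alive at 70: (l(75) − l(80)) / l(70).
= (588,729 − 459,769) / 677,877 = 128,960 / 677,877 = 0.190241.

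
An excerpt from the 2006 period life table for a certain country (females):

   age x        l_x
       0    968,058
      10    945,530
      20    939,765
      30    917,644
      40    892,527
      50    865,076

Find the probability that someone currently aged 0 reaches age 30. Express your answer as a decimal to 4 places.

We want 30p0 = l_30/l_0.
The conditional survival probability is l_30/l_0 = 917,644/968,058 = 0.947923.

0.9479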